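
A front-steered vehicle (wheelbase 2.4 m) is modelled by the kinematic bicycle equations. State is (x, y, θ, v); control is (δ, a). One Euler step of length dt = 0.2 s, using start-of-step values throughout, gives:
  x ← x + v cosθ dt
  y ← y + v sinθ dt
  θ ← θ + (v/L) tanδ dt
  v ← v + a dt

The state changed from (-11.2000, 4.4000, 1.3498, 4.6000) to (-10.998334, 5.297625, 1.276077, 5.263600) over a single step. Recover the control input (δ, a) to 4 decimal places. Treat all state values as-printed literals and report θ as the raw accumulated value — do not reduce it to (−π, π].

δ = -0.1900, a = 3.3180

a = (v'−v)/dt = (0.663600)/0.2 = 3.3180
Δθ = θ'−θ = -0.073723;  (v·dt/L) = 4.6000·0.2/2.4 = 0.383333
tan δ = Δθ·L/(v·dt) = -0.192321  →  δ = -0.1900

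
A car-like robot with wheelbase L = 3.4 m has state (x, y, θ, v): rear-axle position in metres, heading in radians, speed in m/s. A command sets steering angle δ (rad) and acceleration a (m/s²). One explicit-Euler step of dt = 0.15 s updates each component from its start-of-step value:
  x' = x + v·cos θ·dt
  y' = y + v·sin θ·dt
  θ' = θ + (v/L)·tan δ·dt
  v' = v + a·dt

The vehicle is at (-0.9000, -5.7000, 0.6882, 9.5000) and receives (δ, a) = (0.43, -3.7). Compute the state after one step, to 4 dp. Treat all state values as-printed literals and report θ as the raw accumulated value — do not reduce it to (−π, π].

x' = -0.9000 + 9.5000·cos(0.6882)·0.15 = 0.2007
y' = -5.7000 + 9.5000·sin(0.6882)·0.15 = -4.7949
θ' = 0.6882 + (9.5000/3.4)·tan(0.43)·0.15 = 0.8804
v' = 9.5000 − 3.7000·0.15 = 8.9450

(0.2007, -4.7949, 0.8804, 8.9450)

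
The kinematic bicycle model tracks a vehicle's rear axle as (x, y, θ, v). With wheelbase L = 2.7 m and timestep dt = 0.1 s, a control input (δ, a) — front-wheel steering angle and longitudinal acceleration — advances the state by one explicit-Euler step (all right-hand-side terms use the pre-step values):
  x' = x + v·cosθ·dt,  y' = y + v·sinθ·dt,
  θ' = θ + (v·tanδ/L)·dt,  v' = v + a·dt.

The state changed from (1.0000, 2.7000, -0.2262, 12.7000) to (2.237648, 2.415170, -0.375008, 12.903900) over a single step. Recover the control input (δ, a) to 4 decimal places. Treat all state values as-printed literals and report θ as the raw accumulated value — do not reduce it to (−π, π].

δ = -0.3064, a = 2.0390

a = (v'−v)/dt = (0.203900)/0.1 = 2.0390
Δθ = θ'−θ = -0.148808;  (v·dt/L) = 12.7000·0.1/2.7 = 0.470370
tan δ = Δθ·L/(v·dt) = -0.316363  →  δ = -0.3064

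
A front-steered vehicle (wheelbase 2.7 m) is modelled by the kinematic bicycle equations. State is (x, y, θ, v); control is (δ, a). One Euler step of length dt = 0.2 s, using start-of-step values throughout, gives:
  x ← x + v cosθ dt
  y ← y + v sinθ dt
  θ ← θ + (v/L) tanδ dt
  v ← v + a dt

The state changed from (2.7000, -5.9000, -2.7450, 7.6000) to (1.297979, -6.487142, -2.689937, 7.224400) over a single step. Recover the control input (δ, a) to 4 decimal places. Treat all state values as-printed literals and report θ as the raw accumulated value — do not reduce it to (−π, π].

δ = 0.0975, a = -1.8780

a = (v'−v)/dt = (-0.375600)/0.2 = -1.8780
Δθ = θ'−θ = 0.055063;  (v·dt/L) = 7.6000·0.2/2.7 = 0.562963
tan δ = Δθ·L/(v·dt) = 0.097809  →  δ = 0.0975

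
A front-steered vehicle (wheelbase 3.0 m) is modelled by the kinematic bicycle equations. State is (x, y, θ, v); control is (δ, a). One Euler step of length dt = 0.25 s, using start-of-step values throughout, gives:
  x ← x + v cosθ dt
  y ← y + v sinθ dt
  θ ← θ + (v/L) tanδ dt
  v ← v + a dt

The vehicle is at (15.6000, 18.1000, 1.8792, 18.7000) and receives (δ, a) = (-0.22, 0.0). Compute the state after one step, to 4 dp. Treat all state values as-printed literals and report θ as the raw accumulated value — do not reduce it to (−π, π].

x' = 15.6000 + 18.7000·cos(1.8792)·0.25 = 14.1810
y' = 18.1000 + 18.7000·sin(1.8792)·0.25 = 22.5544
θ' = 1.8792 + (18.7000/3.0)·tan(-0.22)·0.25 = 1.5307
v' = 18.7000 + 0.0000·0.25 = 18.7000

(14.1810, 22.5544, 1.5307, 18.7000)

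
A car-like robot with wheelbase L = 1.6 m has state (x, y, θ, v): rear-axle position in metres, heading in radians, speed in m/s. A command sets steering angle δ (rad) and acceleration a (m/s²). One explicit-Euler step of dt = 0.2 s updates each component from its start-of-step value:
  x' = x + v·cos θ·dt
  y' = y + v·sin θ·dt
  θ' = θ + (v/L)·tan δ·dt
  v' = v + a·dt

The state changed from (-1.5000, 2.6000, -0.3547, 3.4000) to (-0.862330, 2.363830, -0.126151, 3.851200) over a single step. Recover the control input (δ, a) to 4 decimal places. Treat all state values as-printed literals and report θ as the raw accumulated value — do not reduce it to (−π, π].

a = (v'−v)/dt = (0.451200)/0.2 = 2.2560
Δθ = θ'−θ = 0.228549;  (v·dt/L) = 3.4000·0.2/1.6 = 0.425000
tan δ = Δθ·L/(v·dt) = 0.537762  →  δ = 0.4934

δ = 0.4934, a = 2.2560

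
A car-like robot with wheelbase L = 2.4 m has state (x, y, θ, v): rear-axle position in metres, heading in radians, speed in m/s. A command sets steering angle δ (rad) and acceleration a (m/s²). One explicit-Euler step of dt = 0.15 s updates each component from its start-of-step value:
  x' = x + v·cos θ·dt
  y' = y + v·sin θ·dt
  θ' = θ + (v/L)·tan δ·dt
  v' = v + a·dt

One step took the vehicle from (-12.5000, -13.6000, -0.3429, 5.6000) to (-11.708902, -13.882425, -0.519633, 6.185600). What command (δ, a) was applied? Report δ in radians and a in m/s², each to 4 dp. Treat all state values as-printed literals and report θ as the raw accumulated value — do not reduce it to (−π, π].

δ = -0.4676, a = 3.9040

a = (v'−v)/dt = (0.585600)/0.15 = 3.9040
Δθ = θ'−θ = -0.176733;  (v·dt/L) = 5.6000·0.15/2.4 = 0.350000
tan δ = Δθ·L/(v·dt) = -0.504951  →  δ = -0.4676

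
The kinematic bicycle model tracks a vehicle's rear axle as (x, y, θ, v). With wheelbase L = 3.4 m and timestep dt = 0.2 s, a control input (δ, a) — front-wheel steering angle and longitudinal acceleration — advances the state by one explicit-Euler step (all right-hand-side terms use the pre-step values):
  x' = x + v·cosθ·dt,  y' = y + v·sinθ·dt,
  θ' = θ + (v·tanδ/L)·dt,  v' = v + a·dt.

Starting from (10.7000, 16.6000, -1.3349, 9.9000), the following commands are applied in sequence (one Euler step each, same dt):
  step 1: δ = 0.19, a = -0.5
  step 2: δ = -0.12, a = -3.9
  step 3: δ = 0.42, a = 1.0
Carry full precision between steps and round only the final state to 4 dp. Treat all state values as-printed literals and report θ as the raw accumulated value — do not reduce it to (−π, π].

after step 1 (δ=0.19, a=-0.5): (11.162755, 14.674836, -1.222902, 9.800000)
after step 2 (δ=-0.12, a=-3.9): (11.830956, 12.832254, -1.292412, 9.020000)
after step 3 (δ=0.42, a=1.0): (12.326699, 11.097707, -1.055466, 9.220000)

(12.3267, 11.0977, -1.0555, 9.2200)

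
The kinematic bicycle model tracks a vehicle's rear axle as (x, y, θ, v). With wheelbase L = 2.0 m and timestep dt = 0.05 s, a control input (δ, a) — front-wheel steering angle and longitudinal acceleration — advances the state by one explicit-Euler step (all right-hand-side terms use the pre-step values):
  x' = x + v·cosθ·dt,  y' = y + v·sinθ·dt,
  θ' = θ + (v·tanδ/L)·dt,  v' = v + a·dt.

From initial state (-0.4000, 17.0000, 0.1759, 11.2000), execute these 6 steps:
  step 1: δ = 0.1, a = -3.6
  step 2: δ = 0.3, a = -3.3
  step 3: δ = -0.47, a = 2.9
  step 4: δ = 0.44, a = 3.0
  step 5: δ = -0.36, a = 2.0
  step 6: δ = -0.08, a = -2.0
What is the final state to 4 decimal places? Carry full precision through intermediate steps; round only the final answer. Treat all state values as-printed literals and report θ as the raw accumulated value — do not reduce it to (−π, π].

(2.8443, 17.7003, 0.1534, 11.1500)

after step 1 (δ=0.1, a=-3.6): (0.151359, 17.097997, 0.203994, 11.020000)
after step 2 (δ=0.3, a=-3.3): (0.690934, 17.209619, 0.289216, 10.855000)
after step 3 (δ=-0.47, a=2.9): (1.211142, 17.364412, 0.151367, 11.000000)
after step 4 (δ=0.44, a=3.0): (1.754854, 17.447346, 0.280831, 11.150000)
after step 5 (δ=-0.36, a=2.0): (2.290514, 17.601860, 0.175909, 11.250000)
after step 6 (δ=-0.08, a=-2.0): (2.844333, 17.700299, 0.153361, 11.150000)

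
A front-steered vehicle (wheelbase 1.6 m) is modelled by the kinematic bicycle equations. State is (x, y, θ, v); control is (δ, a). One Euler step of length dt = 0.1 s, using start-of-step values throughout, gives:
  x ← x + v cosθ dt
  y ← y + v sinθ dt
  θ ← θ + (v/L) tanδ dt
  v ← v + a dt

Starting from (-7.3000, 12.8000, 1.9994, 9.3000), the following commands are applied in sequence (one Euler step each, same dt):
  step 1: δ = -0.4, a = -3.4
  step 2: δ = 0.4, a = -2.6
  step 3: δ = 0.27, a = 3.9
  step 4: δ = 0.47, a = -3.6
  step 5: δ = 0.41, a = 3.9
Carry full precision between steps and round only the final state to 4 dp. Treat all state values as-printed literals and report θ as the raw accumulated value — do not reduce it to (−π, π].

after step 1 (δ=-0.4, a=-3.4): (-7.686509, 13.645879, 1.753651, 8.960000)
after step 2 (δ=0.4, a=-2.6): (-7.849436, 14.526941, 1.990416, 8.700000)
after step 3 (δ=0.27, a=3.9): (-8.203885, 15.321463, 2.140903, 9.090000)
after step 4 (δ=0.47, a=-3.6): (-8.694492, 16.086699, 2.429491, 8.730000)
after step 5 (δ=0.41, a=3.9): (-9.355345, 16.657140, 2.666637, 9.120000)

(-9.3553, 16.6571, 2.6666, 9.1200)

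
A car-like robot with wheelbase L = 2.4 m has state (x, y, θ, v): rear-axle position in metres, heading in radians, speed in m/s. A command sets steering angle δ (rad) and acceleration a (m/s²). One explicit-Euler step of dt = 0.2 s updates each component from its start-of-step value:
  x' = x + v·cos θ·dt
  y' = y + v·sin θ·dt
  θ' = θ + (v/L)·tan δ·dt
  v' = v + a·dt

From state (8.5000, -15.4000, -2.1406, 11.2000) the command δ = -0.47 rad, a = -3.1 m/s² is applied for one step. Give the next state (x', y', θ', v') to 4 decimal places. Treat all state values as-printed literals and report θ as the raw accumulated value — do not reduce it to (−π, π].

x' = 8.5000 + 11.2000·cos(-2.1406)·0.2 = 7.2916
y' = -15.4000 + 11.2000·sin(-2.1406)·0.2 = -17.2861
θ' = -2.1406 + (11.2000/2.4)·tan(-0.47)·0.2 = -2.6147
v' = 11.2000 − 3.1000·0.2 = 10.5800

(7.2916, -17.2861, -2.6147, 10.5800)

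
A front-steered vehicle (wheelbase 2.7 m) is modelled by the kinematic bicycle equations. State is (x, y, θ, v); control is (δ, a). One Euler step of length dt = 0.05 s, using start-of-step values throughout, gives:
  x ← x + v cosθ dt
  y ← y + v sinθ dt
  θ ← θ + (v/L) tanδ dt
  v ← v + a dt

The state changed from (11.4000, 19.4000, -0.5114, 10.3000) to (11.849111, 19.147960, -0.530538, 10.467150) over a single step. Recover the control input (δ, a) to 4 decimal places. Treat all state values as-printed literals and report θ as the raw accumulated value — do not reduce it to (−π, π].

a = (v'−v)/dt = (0.167150)/0.05 = 3.3430
Δθ = θ'−θ = -0.019138;  (v·dt/L) = 10.3000·0.05/2.7 = 0.190741
tan δ = Δθ·L/(v·dt) = -0.100335  →  δ = -0.1000

δ = -0.1000, a = 3.3430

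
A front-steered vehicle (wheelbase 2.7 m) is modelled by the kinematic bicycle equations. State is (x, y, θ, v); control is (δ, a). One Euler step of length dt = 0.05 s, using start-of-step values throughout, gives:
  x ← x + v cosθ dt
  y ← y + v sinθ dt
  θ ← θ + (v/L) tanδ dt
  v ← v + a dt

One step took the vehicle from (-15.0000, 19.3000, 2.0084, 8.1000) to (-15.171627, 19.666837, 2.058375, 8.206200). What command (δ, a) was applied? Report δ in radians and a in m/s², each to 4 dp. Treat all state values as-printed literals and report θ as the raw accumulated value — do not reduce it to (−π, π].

δ = 0.3216, a = 2.1240

a = (v'−v)/dt = (0.106200)/0.05 = 2.1240
Δθ = θ'−θ = 0.049975;  (v·dt/L) = 8.1000·0.05/2.7 = 0.150000
tan δ = Δθ·L/(v·dt) = 0.333167  →  δ = 0.3216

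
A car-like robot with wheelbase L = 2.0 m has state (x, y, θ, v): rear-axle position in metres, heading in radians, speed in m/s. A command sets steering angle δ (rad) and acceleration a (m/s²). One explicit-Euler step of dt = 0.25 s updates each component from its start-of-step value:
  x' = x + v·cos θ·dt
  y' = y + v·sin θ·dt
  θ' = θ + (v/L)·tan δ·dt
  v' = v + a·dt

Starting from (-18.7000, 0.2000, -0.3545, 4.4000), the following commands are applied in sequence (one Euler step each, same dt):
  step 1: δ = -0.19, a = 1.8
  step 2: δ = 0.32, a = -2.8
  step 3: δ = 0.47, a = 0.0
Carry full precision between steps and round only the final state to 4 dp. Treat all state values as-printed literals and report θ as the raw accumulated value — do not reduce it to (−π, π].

(-15.5793, -0.9865, 0.0041, 4.1500)

after step 1 (δ=-0.19, a=1.8): (-17.668398, -0.181834, -0.460276, 4.850000)
after step 2 (δ=0.32, a=-2.8): (-16.582083, -0.720420, -0.259371, 4.150000)
after step 3 (δ=0.47, a=0.0): (-15.579286, -0.986511, 0.004136, 4.150000)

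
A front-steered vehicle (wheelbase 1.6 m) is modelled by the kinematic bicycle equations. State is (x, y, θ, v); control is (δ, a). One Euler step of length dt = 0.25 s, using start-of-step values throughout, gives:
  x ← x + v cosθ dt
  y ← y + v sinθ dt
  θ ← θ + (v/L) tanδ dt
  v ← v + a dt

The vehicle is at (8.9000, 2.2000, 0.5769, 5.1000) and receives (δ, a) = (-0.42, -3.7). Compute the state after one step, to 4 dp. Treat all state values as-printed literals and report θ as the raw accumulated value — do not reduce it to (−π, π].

(9.9687, 2.8954, 0.2210, 4.1750)

x' = 8.9000 + 5.1000·cos(0.5769)·0.25 = 9.9687
y' = 2.2000 + 5.1000·sin(0.5769)·0.25 = 2.8954
θ' = 0.5769 + (5.1000/1.6)·tan(-0.42)·0.25 = 0.2210
v' = 5.1000 − 3.7000·0.25 = 4.1750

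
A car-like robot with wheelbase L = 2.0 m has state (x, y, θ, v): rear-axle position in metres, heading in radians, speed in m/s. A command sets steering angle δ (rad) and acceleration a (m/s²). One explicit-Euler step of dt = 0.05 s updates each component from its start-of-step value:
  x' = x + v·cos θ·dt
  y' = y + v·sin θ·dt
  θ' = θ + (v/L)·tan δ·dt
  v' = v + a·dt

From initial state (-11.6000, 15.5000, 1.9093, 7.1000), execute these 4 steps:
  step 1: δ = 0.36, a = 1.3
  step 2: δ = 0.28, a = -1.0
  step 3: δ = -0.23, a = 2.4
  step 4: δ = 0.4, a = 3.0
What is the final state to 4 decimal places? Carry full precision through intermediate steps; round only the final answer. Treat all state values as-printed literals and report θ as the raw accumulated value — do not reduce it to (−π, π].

(-12.1620, 16.8144, 2.0624, 7.3850)

after step 1 (δ=0.36, a=1.3): (-11.717887, 15.834855, 1.976112, 7.165000)
after step 2 (δ=0.28, a=-1.0): (-11.859148, 16.164079, 2.027620, 7.115000)
after step 3 (δ=-0.23, a=2.4): (-12.016069, 16.483349, 1.985971, 7.235000)
after step 4 (δ=0.4, a=3.0): (-12.161981, 16.814367, 2.062444, 7.385000)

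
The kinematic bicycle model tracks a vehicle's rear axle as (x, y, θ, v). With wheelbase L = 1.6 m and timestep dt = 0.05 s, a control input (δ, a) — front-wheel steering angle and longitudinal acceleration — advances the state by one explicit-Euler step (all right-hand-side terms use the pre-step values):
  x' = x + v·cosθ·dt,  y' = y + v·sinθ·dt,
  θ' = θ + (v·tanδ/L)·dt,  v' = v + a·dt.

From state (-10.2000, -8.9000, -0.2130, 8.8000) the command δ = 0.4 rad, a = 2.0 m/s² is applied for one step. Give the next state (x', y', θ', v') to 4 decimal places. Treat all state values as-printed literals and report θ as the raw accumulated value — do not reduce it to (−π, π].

x' = -10.2000 + 8.8000·cos(-0.2130)·0.05 = -9.7699
y' = -8.9000 + 8.8000·sin(-0.2130)·0.05 = -8.9930
θ' = -0.2130 + (8.8000/1.6)·tan(0.4)·0.05 = -0.0967
v' = 8.8000 + 2.0000·0.05 = 8.9000

(-9.7699, -8.9930, -0.0967, 8.9000)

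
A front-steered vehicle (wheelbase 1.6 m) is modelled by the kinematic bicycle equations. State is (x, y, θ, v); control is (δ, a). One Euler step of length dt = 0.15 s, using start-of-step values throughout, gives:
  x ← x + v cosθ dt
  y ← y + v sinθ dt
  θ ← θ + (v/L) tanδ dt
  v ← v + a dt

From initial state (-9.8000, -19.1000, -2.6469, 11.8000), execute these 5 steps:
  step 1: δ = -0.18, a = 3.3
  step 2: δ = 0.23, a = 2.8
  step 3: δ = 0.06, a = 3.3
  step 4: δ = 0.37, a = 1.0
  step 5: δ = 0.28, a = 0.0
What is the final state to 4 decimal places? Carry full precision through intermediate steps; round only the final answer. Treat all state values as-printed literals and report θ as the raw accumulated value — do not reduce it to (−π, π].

after step 1 (δ=-0.18, a=3.3): (-11.357803, -19.940327, -2.848204, 12.295000)
after step 2 (δ=0.23, a=2.8): (-13.123247, -20.473681, -2.578317, 12.715000)
after step 3 (δ=0.06, a=3.3): (-14.735847, -21.492073, -2.506709, 13.210000)
after step 4 (δ=0.37, a=1.0): (-16.331233, -22.667269, -2.026365, 13.360000)
after step 5 (δ=0.28, a=0.0): (-17.212939, -24.466883, -1.666203, 13.360000)

(-17.2129, -24.4669, -1.6662, 13.3600)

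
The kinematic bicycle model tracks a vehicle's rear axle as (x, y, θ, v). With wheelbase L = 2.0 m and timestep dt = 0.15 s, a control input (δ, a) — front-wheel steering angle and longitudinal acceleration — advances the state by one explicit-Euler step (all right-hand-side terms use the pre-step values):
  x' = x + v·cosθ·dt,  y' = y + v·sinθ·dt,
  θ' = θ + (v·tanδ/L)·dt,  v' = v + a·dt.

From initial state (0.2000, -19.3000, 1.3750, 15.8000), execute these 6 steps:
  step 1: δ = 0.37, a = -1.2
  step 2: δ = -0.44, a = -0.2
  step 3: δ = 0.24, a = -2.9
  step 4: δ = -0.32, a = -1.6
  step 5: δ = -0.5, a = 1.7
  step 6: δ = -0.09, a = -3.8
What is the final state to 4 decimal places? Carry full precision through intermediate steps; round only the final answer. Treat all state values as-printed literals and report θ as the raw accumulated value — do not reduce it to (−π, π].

(3.4449, -6.8688, 0.4788, 14.6000)

after step 1 (δ=0.37, a=-1.2): (0.661078, -16.975283, 1.834618, 15.620000)
after step 2 (δ=-0.44, a=-0.2): (0.050090, -14.713350, 1.283098, 15.590000)
after step 3 (δ=0.24, a=-2.9): (0.713629, -12.470963, 1.569233, 15.155000)
after step 4 (δ=-0.32, a=-1.6): (0.717181, -10.197716, 1.192568, 14.915000)
after step 5 (δ=-0.5, a=1.7): (1.543341, -8.118594, 0.581460, 15.170000)
after step 6 (δ=-0.09, a=-3.8): (3.444889, -6.868787, 0.478785, 14.600000)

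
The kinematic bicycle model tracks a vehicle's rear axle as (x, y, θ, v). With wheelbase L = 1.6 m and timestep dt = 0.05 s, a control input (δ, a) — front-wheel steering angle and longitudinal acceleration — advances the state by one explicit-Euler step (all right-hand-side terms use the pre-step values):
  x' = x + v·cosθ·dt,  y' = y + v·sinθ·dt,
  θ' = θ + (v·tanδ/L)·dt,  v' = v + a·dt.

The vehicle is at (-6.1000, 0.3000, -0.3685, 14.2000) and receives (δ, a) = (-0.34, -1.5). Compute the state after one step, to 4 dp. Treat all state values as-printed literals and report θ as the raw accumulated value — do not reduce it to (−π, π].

x' = -6.1000 + 14.2000·cos(-0.3685)·0.05 = -5.4377
y' = 0.3000 + 14.2000·sin(-0.3685)·0.05 = 0.0442
θ' = -0.3685 + (14.2000/1.6)·tan(-0.34)·0.05 = -0.5255
v' = 14.2000 − 1.5000·0.05 = 14.1250

(-5.4377, 0.0442, -0.5255, 14.1250)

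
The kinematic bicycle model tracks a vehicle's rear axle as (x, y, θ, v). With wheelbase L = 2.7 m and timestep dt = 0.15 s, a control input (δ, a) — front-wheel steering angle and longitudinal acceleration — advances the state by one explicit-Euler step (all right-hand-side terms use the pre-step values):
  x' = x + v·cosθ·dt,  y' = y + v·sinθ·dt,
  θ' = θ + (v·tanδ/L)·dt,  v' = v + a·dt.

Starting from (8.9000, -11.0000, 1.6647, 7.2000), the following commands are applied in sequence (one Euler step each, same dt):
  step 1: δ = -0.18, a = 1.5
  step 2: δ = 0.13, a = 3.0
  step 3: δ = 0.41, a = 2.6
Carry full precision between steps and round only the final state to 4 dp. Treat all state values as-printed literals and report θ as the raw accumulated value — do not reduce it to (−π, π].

(8.6867, -7.6333, 1.8360, 8.2650)

after step 1 (δ=-0.18, a=1.5): (8.798733, -9.924758, 1.591912, 7.425000)
after step 2 (δ=0.13, a=3.0): (8.775217, -8.811256, 1.645841, 7.875000)
after step 3 (δ=0.41, a=2.6): (8.686653, -7.633331, 1.835992, 8.265000)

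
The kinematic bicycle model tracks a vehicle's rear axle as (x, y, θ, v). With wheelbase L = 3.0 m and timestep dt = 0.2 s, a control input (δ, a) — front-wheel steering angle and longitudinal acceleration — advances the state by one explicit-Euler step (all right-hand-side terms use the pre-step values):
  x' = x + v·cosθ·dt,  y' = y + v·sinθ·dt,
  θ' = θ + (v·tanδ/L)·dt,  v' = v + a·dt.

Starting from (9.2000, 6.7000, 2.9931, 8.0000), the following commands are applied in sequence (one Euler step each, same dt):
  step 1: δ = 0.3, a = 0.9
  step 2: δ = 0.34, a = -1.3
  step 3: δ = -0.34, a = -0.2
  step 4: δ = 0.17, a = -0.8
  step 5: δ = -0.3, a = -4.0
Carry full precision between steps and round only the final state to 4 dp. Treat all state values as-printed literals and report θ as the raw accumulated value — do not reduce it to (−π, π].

(1.3226, 6.3711, 3.0952, 6.9200)

after step 1 (δ=0.3, a=0.9): (7.617608, 6.936716, 3.158079, 8.180000)
after step 2 (δ=0.34, a=-1.3): (5.981830, 6.909745, 3.350984, 7.920000)
after step 3 (δ=-0.34, a=-0.2): (4.432428, 6.580488, 3.164211, 7.880000)
after step 4 (δ=0.17, a=-0.8): (2.856831, 6.544845, 3.254388, 7.720000)
after step 5 (δ=-0.3, a=-4.0): (1.322643, 6.371058, 3.095183, 6.920000)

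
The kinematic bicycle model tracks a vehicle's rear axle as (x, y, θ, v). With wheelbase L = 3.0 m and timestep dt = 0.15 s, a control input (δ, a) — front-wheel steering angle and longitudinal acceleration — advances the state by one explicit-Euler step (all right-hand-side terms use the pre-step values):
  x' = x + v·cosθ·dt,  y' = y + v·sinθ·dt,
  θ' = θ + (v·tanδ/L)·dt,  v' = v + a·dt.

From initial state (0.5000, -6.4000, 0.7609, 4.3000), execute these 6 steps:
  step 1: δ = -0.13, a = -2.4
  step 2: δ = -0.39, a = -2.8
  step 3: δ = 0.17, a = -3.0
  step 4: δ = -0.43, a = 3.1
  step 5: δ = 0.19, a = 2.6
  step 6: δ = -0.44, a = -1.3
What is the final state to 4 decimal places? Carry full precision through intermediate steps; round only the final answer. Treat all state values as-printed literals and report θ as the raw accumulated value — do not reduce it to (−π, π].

(3.0880, -4.2906, 0.5532, 3.7300)

after step 1 (δ=-0.13, a=-2.4): (0.967119, -5.955225, 0.732791, 3.940000)
after step 2 (δ=-0.39, a=-2.8): (1.406415, -5.559877, 0.651814, 3.520000)
after step 3 (δ=0.17, a=-3.0): (1.826167, -5.239577, 0.682025, 3.070000)
after step 4 (δ=-0.43, a=3.1): (2.183652, -4.949293, 0.611627, 3.535000)
after step 5 (δ=0.19, a=2.6): (2.617776, -4.644824, 0.645619, 3.925000)
after step 6 (δ=-0.44, a=-1.3): (3.088027, -4.290577, 0.553229, 3.730000)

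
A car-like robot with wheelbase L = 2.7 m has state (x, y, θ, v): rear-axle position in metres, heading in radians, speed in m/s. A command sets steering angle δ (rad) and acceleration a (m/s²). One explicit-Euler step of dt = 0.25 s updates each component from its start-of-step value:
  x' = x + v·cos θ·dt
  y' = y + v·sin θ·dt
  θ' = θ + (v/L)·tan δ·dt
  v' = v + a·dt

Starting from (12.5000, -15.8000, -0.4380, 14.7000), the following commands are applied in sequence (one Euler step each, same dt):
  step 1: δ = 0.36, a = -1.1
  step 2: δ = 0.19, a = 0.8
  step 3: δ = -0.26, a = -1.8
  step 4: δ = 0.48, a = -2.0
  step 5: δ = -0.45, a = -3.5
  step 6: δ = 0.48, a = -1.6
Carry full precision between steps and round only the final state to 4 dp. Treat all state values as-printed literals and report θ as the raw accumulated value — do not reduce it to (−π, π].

(32.3340, -13.7880, 0.6596, 12.4000)

after step 1 (δ=0.36, a=-1.1): (15.828086, -17.358674, 0.074326, 14.425000)
after step 2 (δ=0.19, a=0.8): (19.424380, -17.090883, 0.331198, 14.625000)
after step 3 (δ=-0.26, a=-1.8): (22.881926, -15.901958, -0.029040, 14.175000)
after step 4 (δ=0.48, a=-2.0): (26.424181, -16.004853, 0.654262, 13.675000)
after step 5 (δ=-0.45, a=-3.5): (29.136950, -13.924292, 0.042616, 12.800000)
after step 6 (δ=0.48, a=-1.6): (32.334045, -13.787962, 0.659636, 12.400000)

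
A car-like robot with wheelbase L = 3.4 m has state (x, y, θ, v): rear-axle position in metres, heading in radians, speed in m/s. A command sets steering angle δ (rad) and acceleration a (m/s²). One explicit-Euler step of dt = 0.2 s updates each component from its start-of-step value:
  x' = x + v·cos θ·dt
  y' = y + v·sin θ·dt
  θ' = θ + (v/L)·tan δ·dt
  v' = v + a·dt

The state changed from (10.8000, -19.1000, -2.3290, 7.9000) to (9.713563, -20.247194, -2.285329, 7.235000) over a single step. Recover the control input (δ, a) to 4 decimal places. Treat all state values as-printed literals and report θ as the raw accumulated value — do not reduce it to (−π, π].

δ = 0.0937, a = -3.3250

a = (v'−v)/dt = (-0.665000)/0.2 = -3.3250
Δθ = θ'−θ = 0.043671;  (v·dt/L) = 7.9000·0.2/3.4 = 0.464706
tan δ = Δθ·L/(v·dt) = 0.093976  →  δ = 0.0937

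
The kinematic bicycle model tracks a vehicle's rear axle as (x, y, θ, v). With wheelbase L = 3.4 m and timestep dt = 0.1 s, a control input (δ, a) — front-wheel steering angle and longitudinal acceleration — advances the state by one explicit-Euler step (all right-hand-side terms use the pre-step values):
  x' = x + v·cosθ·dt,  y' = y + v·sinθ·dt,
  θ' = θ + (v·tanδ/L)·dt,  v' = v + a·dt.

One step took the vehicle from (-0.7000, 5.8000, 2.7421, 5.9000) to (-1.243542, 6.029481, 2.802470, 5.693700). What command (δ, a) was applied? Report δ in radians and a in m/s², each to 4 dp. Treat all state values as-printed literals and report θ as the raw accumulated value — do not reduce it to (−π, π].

δ = 0.3348, a = -2.0630

a = (v'−v)/dt = (-0.206300)/0.1 = -2.0630
Δθ = θ'−θ = 0.060370;  (v·dt/L) = 5.9000·0.1/3.4 = 0.173529
tan δ = Δθ·L/(v·dt) = 0.347895  →  δ = 0.3348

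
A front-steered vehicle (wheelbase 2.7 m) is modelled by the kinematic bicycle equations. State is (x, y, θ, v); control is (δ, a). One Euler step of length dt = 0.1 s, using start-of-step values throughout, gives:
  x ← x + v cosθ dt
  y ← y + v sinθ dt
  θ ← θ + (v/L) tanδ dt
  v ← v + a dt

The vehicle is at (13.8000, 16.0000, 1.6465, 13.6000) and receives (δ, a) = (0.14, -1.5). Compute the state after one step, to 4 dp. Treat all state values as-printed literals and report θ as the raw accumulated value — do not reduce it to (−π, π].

(13.6971, 17.3561, 1.7175, 13.4500)

x' = 13.8000 + 13.6000·cos(1.6465)·0.1 = 13.6971
y' = 16.0000 + 13.6000·sin(1.6465)·0.1 = 17.3561
θ' = 1.6465 + (13.6000/2.7)·tan(0.14)·0.1 = 1.7175
v' = 13.6000 − 1.5000·0.1 = 13.4500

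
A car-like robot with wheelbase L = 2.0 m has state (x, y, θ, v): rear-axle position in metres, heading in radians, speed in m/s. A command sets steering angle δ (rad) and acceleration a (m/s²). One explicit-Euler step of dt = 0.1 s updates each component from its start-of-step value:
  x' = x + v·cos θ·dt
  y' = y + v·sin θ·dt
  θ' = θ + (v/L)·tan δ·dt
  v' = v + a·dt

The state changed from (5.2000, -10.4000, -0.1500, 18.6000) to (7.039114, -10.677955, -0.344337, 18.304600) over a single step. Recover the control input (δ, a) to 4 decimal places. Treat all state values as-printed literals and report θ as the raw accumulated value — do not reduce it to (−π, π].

δ = -0.2060, a = -2.9540

a = (v'−v)/dt = (-0.295400)/0.1 = -2.9540
Δθ = θ'−θ = -0.194337;  (v·dt/L) = 18.6000·0.1/2.0 = 0.930000
tan δ = Δθ·L/(v·dt) = -0.208965  →  δ = -0.2060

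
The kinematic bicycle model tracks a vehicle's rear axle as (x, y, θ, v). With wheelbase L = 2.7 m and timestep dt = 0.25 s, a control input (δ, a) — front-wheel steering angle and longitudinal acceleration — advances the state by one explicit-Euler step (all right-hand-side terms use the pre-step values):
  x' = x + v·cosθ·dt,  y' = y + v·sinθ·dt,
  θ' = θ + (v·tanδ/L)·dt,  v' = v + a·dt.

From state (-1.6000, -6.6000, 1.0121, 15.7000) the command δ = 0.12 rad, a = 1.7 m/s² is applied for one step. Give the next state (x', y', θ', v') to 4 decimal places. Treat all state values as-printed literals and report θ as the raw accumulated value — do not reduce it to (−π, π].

x' = -1.6000 + 15.7000·cos(1.0121)·0.25 = 0.4806
y' = -6.6000 + 15.7000·sin(1.0121)·0.25 = -3.2718
θ' = 1.0121 + (15.7000/2.7)·tan(0.12)·0.25 = 1.1874
v' = 15.7000 + 1.7000·0.25 = 16.1250

(0.4806, -3.2718, 1.1874, 16.1250)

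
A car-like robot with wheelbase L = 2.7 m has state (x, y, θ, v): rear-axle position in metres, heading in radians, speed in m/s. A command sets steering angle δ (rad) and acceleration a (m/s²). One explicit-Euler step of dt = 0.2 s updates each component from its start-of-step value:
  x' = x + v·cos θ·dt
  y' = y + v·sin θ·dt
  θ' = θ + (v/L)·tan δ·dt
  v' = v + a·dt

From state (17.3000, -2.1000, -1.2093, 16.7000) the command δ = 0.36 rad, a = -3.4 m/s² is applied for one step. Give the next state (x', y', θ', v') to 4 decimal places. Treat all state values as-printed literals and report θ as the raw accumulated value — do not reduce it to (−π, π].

(18.4813, -5.2241, -0.7437, 16.0200)

x' = 17.3000 + 16.7000·cos(-1.2093)·0.2 = 18.4813
y' = -2.1000 + 16.7000·sin(-1.2093)·0.2 = -5.2241
θ' = -1.2093 + (16.7000/2.7)·tan(0.36)·0.2 = -0.7437
v' = 16.7000 − 3.4000·0.2 = 16.0200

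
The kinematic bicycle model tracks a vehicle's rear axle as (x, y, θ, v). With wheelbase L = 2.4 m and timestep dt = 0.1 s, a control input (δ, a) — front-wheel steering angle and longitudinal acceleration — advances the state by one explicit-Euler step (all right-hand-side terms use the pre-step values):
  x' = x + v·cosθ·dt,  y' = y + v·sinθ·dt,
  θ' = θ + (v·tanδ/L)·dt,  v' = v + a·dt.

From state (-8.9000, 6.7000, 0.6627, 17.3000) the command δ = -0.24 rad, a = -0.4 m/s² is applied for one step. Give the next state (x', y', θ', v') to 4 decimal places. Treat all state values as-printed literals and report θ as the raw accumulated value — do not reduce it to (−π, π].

x' = -8.9000 + 17.3000·cos(0.6627)·0.1 = -7.5362
y' = 6.7000 + 17.3000·sin(0.6627)·0.1 = 7.7644
θ' = 0.6627 + (17.3000/2.4)·tan(-0.24)·0.1 = 0.4863
v' = 17.3000 − 0.4000·0.1 = 17.2600

(-7.5362, 7.7644, 0.4863, 17.2600)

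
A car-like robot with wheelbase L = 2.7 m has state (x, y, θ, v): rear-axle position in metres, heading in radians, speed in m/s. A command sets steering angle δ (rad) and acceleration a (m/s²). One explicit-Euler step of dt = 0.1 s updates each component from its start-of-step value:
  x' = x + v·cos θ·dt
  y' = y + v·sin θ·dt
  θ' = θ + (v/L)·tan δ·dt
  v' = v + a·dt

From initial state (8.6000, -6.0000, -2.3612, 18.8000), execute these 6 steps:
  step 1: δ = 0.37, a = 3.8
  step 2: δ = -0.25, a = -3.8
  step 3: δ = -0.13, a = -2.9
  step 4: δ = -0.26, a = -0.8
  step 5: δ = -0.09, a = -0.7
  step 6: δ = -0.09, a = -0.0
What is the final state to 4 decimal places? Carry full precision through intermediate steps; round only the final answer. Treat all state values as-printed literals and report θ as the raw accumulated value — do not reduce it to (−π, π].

after step 1 (δ=0.37, a=3.8): (7.264002, -7.322690, -2.091132, 19.180000)
after step 2 (δ=-0.25, a=-3.8): (6.310427, -8.986847, -2.272520, 18.800000)
after step 3 (δ=-0.13, a=-2.9): (5.096821, -10.422661, -2.363552, 18.510000)
after step 4 (δ=-0.26, a=-0.8): (3.778373, -11.721851, -2.545924, 18.430000)
after step 5 (δ=-0.09, a=-0.7): (2.252786, -12.755889, -2.607524, 18.360000)
after step 6 (δ=-0.09, a=-0.0): (0.672462, -13.690486, -2.668890, 18.360000)

(0.6725, -13.6905, -2.6689, 18.3600)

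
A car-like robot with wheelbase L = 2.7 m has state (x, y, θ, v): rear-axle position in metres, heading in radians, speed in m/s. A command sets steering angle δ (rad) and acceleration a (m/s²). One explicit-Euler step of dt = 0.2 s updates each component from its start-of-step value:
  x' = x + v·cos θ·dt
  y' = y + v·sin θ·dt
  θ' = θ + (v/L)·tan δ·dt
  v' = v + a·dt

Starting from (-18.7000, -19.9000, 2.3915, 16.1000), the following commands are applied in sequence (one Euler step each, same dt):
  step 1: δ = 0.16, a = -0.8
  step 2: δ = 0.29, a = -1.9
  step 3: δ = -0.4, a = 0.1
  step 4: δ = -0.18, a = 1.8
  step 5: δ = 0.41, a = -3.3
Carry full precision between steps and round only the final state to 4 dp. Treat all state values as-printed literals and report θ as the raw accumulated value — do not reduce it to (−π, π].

after step 1 (δ=0.16, a=-0.8): (-21.055835, -17.704905, 2.583960, 15.940000)
after step 2 (δ=0.29, a=-1.9): (-23.760885, -16.017882, 2.936308, 15.560000)
after step 3 (δ=-0.4, a=0.1): (-26.807543, -15.383514, 2.449000, 15.580000)
after step 4 (δ=-0.18, a=1.8): (-29.205594, -13.393840, 2.238993, 15.940000)
after step 5 (δ=0.41, a=-3.3): (-31.180789, -10.891451, 2.752180, 15.280000)

(-31.1808, -10.8915, 2.7522, 15.2800)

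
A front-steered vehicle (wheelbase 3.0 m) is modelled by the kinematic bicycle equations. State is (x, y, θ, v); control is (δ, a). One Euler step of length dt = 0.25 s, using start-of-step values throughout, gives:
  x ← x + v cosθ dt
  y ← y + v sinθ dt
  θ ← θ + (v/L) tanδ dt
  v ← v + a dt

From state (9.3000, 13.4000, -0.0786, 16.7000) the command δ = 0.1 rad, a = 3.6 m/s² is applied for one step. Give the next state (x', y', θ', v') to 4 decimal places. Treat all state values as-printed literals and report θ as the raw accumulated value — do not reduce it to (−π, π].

(13.4621, 13.0722, 0.0610, 17.6000)

x' = 9.3000 + 16.7000·cos(-0.0786)·0.25 = 13.4621
y' = 13.4000 + 16.7000·sin(-0.0786)·0.25 = 13.0722
θ' = -0.0786 + (16.7000/3.0)·tan(0.1)·0.25 = 0.0610
v' = 16.7000 + 3.6000·0.25 = 17.6000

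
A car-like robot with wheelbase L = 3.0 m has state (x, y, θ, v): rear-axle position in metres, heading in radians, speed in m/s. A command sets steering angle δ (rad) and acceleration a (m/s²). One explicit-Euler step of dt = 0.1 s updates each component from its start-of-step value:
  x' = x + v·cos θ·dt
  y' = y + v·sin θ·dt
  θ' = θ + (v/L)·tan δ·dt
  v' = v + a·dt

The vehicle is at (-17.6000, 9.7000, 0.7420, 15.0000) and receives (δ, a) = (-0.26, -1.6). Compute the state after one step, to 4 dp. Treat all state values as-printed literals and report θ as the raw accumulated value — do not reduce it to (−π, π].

(-16.4943, 10.7136, 0.6090, 14.8400)

x' = -17.6000 + 15.0000·cos(0.7420)·0.1 = -16.4943
y' = 9.7000 + 15.0000·sin(0.7420)·0.1 = 10.7136
θ' = 0.7420 + (15.0000/3.0)·tan(-0.26)·0.1 = 0.6090
v' = 15.0000 − 1.6000·0.1 = 14.8400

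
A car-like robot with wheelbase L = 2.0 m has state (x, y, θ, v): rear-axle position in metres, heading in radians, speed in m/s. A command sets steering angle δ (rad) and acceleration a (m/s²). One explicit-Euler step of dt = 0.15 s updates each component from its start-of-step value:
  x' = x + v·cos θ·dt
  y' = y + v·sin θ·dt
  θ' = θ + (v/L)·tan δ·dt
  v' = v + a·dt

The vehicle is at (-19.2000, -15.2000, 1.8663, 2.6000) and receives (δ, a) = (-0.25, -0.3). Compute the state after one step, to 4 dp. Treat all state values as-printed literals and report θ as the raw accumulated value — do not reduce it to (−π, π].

x' = -19.2000 + 2.6000·cos(1.8663)·0.15 = -19.3136
y' = -15.2000 + 2.6000·sin(1.8663)·0.15 = -14.8269
θ' = 1.8663 + (2.6000/2.0)·tan(-0.25)·0.15 = 1.8165
v' = 2.6000 − 0.3000·0.15 = 2.5550

(-19.3136, -14.8269, 1.8165, 2.5550)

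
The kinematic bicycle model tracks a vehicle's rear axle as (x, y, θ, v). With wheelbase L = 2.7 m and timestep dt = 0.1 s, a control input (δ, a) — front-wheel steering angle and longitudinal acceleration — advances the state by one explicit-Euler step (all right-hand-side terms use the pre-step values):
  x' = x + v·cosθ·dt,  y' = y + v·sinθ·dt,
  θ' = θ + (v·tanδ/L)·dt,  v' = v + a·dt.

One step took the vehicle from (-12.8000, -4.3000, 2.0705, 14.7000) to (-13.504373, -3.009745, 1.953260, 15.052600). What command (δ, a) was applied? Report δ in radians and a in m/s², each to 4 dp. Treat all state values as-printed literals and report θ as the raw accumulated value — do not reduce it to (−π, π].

a = (v'−v)/dt = (0.352600)/0.1 = 3.5260
Δθ = θ'−θ = -0.117240;  (v·dt/L) = 14.7000·0.1/2.7 = 0.544444
tan δ = Δθ·L/(v·dt) = -0.215339  →  δ = -0.2121

δ = -0.2121, a = 3.5260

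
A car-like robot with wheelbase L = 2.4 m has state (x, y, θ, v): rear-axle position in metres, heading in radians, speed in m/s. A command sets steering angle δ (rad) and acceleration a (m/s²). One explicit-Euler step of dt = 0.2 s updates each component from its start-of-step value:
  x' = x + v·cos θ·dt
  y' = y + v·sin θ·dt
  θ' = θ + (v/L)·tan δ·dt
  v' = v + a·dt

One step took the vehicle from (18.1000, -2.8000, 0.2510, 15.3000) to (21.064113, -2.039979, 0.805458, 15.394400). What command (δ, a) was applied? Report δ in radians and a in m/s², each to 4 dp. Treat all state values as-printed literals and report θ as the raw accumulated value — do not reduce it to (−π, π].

a = (v'−v)/dt = (0.094400)/0.2 = 0.4720
Δθ = θ'−θ = 0.554458;  (v·dt/L) = 15.3000·0.2/2.4 = 1.275000
tan δ = Δθ·L/(v·dt) = 0.434869  →  δ = 0.4102

δ = 0.4102, a = 0.4720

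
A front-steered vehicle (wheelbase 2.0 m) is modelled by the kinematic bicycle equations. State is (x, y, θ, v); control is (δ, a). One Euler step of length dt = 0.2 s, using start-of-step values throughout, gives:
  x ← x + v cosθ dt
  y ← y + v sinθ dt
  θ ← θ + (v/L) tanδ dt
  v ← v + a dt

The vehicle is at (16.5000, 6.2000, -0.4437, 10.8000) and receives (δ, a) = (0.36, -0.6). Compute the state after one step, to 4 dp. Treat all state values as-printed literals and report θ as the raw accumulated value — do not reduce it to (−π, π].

x' = 16.5000 + 10.8000·cos(-0.4437)·0.2 = 18.4508
y' = 6.2000 + 10.8000·sin(-0.4437)·0.2 = 5.2727
θ' = -0.4437 + (10.8000/2.0)·tan(0.36)·0.2 = -0.0372
v' = 10.8000 − 0.6000·0.2 = 10.6800

(18.4508, 5.2727, -0.0372, 10.6800)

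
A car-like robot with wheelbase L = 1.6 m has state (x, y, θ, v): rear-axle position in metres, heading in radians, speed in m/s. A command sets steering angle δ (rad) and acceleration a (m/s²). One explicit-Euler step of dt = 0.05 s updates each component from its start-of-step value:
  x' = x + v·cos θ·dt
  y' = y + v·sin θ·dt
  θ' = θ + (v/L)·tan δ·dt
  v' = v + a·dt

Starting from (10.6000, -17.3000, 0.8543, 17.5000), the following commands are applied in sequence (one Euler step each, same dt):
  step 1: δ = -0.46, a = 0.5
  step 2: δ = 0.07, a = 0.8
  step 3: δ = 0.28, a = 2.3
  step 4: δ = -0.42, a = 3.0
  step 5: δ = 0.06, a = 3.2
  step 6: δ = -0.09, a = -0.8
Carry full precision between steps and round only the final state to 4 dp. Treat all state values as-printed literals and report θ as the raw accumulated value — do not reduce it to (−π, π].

(14.7756, -14.0890, 0.5156, 17.9500)

after step 1 (δ=-0.46, a=0.5): (11.174653, -16.640153, 0.583351, 17.525000)
after step 2 (δ=0.07, a=0.8): (11.905990, -16.157493, 0.621750, 17.565000)
after step 3 (δ=0.28, a=2.3): (12.619885, -15.645949, 0.779590, 17.680000)
after step 4 (δ=-0.42, a=3.0): (13.248587, -15.024507, 0.532859, 17.830000)
after step 5 (δ=0.06, a=3.2): (14.016488, -14.571627, 0.566331, 17.990000)
after step 6 (δ=-0.09, a=-0.8): (14.775554, -14.089010, 0.515597, 17.950000)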